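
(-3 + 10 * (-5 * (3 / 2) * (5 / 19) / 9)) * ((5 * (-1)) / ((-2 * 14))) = -370 / 399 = -0.93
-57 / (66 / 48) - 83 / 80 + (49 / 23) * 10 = -428839 / 20240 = -21.19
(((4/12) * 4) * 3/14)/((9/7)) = 2/9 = 0.22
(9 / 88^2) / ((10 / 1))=9 / 77440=0.00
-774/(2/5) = -1935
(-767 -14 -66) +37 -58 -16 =-884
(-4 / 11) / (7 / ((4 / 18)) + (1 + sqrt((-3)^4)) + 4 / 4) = -8 / 935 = -0.01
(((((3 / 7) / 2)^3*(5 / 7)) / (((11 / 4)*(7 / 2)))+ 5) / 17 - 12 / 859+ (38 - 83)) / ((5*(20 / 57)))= -6881763878511 / 269975883100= -25.49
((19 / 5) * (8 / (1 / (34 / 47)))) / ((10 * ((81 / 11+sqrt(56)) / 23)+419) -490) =-22427616112 / 68983735115 -57530176 * sqrt(14) / 13796747023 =-0.34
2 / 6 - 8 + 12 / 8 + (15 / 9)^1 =-9 / 2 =-4.50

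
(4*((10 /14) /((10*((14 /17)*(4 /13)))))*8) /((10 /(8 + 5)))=11.73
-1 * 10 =-10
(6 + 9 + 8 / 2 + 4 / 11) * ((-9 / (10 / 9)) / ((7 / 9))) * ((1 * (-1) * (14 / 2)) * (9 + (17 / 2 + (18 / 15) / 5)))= 137730699 / 5500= 25041.95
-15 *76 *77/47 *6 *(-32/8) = 2106720/47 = 44823.83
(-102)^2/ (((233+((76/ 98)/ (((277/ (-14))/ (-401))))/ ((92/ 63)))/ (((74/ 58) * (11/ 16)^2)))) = 74188237167/ 2882393984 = 25.74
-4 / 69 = -0.06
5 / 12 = 0.42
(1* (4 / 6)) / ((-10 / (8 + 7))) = -1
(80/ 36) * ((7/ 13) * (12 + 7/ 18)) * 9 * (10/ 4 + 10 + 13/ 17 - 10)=288785/ 663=435.57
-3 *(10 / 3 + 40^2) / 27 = -4810 / 27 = -178.15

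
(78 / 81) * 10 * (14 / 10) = 364 / 27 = 13.48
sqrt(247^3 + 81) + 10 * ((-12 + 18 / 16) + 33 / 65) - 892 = -51775 / 52 + 2 * sqrt(3767326) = 2886.25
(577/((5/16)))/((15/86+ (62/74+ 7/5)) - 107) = -29376224/1663991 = -17.65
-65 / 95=-13 / 19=-0.68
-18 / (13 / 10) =-180 / 13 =-13.85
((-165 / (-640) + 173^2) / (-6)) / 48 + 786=25144159 / 36864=682.08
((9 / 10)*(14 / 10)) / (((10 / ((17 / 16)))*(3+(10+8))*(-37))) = -51 / 296000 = -0.00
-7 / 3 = -2.33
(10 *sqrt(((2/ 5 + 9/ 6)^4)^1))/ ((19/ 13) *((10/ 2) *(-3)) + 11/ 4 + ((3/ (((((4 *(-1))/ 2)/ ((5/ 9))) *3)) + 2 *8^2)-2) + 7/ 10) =84474/ 250963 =0.34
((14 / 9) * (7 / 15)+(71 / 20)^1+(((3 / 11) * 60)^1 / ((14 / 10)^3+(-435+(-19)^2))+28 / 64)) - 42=-2646523201 / 70543440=-37.52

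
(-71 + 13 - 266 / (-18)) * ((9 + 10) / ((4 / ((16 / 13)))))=-29564 / 117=-252.68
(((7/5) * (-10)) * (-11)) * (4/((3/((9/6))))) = 308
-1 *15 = -15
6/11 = 0.55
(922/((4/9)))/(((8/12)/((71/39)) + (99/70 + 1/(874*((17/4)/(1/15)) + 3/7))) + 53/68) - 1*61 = 252862887582209/337429806841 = 749.38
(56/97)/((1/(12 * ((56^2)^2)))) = 6608781312/97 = 68131766.10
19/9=2.11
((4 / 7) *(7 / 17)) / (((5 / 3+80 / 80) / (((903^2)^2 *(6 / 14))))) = 854860933647 / 34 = 25142968636.68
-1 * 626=-626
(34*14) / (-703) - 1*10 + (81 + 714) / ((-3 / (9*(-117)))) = 196161129 / 703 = 279034.32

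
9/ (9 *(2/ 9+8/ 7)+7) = 7/ 15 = 0.47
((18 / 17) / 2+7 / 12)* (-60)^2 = 68100 / 17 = 4005.88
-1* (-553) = 553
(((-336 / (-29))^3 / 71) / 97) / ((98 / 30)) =11612160 / 167967043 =0.07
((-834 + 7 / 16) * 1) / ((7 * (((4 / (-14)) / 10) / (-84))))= -350096.25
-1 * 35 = -35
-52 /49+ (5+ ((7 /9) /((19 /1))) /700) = 3300349 /837900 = 3.94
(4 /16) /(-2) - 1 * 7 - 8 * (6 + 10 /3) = -1963 /24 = -81.79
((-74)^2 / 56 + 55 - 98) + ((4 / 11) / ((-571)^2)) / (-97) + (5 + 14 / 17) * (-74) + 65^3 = 22706928866729123 / 82796807786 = 274248.84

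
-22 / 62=-11 / 31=-0.35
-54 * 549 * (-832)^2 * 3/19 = -61565018112/19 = -3240264111.16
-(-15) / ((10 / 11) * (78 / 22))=121 / 26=4.65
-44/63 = -0.70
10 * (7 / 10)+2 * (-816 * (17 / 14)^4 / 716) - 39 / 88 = 60561359 / 37820552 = 1.60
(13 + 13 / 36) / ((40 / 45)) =481 / 32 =15.03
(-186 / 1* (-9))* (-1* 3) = -5022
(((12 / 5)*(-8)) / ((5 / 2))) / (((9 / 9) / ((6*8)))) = -9216 / 25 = -368.64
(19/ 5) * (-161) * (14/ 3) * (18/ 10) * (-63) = 323764.56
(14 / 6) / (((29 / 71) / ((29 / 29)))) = 497 / 87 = 5.71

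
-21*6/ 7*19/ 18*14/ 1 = -266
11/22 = 1/2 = 0.50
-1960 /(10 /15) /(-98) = 30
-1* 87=-87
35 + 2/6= 106/3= 35.33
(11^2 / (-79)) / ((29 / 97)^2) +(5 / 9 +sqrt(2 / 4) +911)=sqrt(2) / 2 +534819155 / 597951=895.13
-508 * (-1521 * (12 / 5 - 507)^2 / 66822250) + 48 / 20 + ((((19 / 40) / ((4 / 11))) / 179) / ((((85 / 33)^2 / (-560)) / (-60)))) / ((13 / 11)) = 1672747337945128308 / 561727044896875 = 2977.87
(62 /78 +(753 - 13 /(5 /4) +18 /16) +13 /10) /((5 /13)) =1163479 /600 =1939.13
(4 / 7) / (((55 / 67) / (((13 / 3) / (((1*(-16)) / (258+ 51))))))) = -89713 / 1540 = -58.26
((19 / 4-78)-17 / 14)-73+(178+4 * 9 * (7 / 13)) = 49.92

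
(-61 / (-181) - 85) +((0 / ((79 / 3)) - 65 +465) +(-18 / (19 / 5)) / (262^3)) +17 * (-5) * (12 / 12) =7123112294811 / 30924739796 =230.34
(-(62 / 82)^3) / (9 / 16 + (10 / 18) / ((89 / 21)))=-127267152 / 204212923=-0.62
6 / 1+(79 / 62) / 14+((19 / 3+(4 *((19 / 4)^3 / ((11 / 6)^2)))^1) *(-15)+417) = -83237831 / 52514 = -1585.06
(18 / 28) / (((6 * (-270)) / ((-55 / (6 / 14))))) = 0.05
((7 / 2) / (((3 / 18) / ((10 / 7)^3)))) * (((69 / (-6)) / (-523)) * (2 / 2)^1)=34500 / 25627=1.35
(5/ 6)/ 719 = 5/ 4314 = 0.00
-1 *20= -20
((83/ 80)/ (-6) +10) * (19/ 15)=89623/ 7200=12.45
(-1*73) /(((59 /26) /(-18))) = 579.05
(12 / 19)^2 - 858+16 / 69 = -21356210 / 24909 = -857.37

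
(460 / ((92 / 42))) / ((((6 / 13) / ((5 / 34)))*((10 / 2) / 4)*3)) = 910 / 51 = 17.84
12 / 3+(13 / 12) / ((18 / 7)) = 955 / 216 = 4.42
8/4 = 2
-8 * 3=-24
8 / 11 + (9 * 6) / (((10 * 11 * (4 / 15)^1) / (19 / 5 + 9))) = 1336 / 55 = 24.29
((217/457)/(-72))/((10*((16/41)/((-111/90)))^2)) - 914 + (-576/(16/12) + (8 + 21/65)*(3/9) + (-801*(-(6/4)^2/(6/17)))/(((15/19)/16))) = 100668999182559731/985540608000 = 102145.97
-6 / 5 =-1.20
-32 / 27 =-1.19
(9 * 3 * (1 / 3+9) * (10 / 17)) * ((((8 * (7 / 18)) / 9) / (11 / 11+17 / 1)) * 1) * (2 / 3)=7840 / 4131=1.90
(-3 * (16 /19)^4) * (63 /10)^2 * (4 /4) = -195084288 /3258025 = -59.88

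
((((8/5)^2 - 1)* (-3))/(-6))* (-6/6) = -39/50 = -0.78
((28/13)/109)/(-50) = -14/35425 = -0.00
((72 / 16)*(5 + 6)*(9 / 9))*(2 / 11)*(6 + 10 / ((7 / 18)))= 1998 / 7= 285.43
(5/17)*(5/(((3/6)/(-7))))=-350/17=-20.59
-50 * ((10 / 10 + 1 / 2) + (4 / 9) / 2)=-775 / 9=-86.11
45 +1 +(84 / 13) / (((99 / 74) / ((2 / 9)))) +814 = 861.07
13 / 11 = 1.18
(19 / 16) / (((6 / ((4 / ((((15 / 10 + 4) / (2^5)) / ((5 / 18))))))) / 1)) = 380 / 297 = 1.28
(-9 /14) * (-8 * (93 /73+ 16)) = 45396 /511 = 88.84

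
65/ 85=13/ 17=0.76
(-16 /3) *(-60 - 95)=2480 /3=826.67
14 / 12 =7 / 6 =1.17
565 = 565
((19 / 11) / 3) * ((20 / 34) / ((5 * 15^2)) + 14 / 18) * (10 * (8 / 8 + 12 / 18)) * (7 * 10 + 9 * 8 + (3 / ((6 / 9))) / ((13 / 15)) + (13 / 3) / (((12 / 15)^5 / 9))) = 15419069449 / 7755264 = 1988.21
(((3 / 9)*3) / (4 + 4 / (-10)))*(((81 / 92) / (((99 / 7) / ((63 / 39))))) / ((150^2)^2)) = 49 / 888030000000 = 0.00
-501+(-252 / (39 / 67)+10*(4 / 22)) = -133291 / 143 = -932.10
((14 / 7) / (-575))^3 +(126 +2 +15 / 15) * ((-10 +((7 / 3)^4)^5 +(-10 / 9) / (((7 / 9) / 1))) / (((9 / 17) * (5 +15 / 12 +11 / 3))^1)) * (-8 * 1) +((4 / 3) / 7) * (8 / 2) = -146110218864957156695982235192 / 32480649758459109375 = -4498377340.09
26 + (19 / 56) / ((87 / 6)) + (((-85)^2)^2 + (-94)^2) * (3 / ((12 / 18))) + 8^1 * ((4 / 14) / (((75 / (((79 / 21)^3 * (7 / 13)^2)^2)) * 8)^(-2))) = 11273088671222346776226359905591625 / 47982306957719412545730092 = 234942615.02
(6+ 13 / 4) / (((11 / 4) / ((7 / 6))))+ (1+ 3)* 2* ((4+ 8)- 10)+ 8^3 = 35107 / 66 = 531.92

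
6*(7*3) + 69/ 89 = 11283/ 89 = 126.78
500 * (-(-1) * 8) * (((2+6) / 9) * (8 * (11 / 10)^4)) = 1874048 / 45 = 41645.51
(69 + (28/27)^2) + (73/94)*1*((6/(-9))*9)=2241344/34263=65.42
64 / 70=32 / 35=0.91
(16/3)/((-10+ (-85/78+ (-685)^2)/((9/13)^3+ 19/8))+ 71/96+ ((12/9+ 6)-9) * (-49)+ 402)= 4871680/158777267021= 0.00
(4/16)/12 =1/48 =0.02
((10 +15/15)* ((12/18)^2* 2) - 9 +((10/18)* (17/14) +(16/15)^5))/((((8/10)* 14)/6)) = 30120689/19845000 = 1.52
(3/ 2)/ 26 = 3/ 52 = 0.06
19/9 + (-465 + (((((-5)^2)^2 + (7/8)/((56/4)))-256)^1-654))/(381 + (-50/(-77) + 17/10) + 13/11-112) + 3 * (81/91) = 2.03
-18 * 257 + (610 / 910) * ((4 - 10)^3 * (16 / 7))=-3157578 / 637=-4956.95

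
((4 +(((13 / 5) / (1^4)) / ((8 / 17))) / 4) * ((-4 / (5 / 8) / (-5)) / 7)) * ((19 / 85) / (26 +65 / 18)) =1026 / 138125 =0.01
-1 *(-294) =294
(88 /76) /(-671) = -2 /1159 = -0.00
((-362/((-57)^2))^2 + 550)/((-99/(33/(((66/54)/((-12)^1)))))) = 23223726376/12901779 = 1800.04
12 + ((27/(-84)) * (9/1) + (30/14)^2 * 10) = 10785/196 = 55.03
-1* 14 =-14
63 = 63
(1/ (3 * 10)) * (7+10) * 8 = 68/ 15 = 4.53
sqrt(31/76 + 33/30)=sqrt(54435)/190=1.23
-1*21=-21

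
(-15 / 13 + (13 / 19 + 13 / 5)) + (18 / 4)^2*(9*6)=2706207 / 2470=1095.63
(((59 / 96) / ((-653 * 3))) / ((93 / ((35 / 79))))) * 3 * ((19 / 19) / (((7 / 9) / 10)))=-1475 / 25587152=-0.00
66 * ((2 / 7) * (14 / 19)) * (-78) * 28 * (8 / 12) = -384384 / 19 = -20230.74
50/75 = 2/3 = 0.67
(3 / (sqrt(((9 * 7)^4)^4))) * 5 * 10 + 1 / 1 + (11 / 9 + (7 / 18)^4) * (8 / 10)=660450162542195 / 330874373690028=2.00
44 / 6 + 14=64 / 3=21.33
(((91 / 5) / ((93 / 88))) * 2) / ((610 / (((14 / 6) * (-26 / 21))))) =-208208 / 1276425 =-0.16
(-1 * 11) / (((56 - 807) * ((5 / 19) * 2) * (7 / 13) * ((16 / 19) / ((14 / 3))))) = 51623 / 180240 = 0.29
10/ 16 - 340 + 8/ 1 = -2651/ 8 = -331.38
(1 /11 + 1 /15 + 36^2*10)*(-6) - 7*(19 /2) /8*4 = -17114723 /220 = -77794.20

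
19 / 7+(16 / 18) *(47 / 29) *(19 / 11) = 5.20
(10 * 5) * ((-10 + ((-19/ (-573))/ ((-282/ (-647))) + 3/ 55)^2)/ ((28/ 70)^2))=-19712023615171775/ 6318628565832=-3119.67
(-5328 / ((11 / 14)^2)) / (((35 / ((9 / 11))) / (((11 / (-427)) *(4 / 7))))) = 767232 / 258335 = 2.97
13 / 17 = 0.76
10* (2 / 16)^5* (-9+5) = -5 / 4096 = -0.00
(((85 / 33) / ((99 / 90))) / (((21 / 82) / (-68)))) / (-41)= 115600 / 7623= 15.16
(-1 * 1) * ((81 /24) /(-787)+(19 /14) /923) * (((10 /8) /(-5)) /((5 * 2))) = -22927 /325427648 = -0.00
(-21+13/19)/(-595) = 386/11305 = 0.03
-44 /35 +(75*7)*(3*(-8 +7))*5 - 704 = -300309 /35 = -8580.26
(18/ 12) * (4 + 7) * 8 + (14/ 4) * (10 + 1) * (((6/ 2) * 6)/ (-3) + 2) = -22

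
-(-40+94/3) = 8.67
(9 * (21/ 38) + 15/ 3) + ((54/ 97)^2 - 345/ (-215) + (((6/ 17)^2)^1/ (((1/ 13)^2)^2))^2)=16253531924293093711/ 1284077411426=12657750.83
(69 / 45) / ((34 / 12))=46 / 85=0.54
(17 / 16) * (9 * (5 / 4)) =765 / 64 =11.95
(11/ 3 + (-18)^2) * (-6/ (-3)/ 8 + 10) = 40303/ 12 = 3358.58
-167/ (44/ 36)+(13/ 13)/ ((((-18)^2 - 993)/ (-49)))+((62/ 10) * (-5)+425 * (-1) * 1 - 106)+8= -5081854/ 7359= -690.56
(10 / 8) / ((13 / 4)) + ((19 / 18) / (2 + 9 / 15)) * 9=105 / 26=4.04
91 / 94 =0.97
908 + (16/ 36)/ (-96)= 196127/ 216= 908.00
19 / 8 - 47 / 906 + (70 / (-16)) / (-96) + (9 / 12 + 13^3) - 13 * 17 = 229514437 / 115968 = 1979.12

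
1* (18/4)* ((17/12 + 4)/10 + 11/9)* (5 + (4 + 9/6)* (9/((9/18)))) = 1651/2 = 825.50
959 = 959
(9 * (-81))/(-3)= 243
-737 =-737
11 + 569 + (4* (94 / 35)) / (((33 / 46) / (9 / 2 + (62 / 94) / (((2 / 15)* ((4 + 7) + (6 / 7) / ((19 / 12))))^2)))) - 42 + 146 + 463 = 8843286059 / 7257173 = 1218.56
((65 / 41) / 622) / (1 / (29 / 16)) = 1885 / 408032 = 0.00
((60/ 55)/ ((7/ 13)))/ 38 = 0.05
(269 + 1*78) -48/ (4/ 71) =-505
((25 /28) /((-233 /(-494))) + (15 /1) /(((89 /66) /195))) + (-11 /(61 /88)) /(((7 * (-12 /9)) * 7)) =269159104349 /123965786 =2171.24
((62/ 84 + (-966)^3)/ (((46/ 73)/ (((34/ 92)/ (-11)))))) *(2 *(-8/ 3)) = -93968532908882/ 366597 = -256326519.06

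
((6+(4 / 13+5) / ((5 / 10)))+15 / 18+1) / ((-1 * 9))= -1439 / 702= -2.05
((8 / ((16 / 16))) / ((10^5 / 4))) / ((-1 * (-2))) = 1 / 6250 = 0.00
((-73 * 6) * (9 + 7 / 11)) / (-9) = 15476 / 33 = 468.97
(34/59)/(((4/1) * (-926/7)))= -119/109268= -0.00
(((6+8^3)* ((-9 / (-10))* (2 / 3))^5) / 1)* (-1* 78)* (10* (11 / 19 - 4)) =255272472 / 2375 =107483.15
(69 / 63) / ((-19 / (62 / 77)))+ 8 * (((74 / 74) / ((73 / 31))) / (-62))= -0.10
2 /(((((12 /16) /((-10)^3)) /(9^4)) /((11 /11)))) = -17496000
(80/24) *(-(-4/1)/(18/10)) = 200/27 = 7.41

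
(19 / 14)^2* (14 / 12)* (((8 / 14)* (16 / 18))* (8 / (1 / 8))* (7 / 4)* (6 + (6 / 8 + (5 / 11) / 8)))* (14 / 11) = 3459824 / 3267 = 1059.02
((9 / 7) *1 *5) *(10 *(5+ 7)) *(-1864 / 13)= -10065600 / 91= -110610.99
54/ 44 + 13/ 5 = 3.83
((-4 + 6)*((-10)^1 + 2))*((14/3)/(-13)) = 5.74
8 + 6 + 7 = 21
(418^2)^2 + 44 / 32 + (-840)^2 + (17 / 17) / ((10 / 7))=1221167271123 / 40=30529181778.08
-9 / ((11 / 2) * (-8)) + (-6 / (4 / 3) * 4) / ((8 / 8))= -783 / 44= -17.80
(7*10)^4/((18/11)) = 132055000/9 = 14672777.78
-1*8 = -8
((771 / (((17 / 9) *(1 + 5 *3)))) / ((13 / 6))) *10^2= 520425 / 442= 1177.43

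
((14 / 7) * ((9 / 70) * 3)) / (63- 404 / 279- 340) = -0.00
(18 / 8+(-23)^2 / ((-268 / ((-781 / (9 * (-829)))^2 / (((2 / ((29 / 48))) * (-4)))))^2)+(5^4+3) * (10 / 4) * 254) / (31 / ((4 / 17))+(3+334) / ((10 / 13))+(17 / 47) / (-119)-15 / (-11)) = 236817942499838467051768621961604935 / 339214993345642102522462112514048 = 698.14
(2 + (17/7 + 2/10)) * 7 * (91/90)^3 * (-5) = -753571/4500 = -167.46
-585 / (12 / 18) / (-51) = 585 / 34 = 17.21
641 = 641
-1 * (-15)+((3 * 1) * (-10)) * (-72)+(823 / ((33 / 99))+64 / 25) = 116164 / 25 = 4646.56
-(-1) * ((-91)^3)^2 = 567869252041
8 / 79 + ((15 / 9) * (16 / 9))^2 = 511432 / 57591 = 8.88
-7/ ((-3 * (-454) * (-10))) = 7/ 13620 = 0.00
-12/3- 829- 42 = -875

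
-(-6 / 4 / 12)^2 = -1 / 64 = -0.02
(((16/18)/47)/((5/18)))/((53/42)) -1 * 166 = -2066858/12455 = -165.95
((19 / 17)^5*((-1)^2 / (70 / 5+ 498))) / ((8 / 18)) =22284891 / 2907867136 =0.01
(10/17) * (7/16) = 35/136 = 0.26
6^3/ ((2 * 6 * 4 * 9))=1/ 2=0.50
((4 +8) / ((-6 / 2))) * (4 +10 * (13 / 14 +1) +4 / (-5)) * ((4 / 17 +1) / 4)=-2361 / 85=-27.78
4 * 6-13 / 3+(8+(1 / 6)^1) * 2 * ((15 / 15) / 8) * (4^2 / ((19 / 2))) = 439 / 19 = 23.11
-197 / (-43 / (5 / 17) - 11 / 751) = 739735 / 549036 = 1.35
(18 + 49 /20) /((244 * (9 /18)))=409 /2440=0.17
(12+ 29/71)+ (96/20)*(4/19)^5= 10908960991/879015145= 12.41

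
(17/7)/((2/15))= 255/14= 18.21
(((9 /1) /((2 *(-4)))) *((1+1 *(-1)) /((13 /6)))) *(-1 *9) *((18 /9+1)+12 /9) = 0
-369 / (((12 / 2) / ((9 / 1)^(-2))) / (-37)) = 1517 / 54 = 28.09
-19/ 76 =-1/ 4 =-0.25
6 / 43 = 0.14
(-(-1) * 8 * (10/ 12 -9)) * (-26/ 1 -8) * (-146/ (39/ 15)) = -4864720/ 39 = -124736.41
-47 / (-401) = 47 / 401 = 0.12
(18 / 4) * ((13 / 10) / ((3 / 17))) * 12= 1989 / 5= 397.80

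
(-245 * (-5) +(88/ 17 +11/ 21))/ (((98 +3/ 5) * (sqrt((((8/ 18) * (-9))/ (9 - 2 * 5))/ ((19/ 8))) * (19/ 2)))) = 549200 * sqrt(38)/ 3344019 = 1.01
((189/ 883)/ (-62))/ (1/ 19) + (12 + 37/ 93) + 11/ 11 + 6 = 3175091/ 164238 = 19.33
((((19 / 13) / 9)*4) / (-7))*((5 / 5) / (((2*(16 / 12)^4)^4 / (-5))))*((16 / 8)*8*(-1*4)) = -454382055 / 24427626496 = -0.02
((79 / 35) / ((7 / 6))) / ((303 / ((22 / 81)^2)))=76472 / 162351945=0.00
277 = 277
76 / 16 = 19 / 4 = 4.75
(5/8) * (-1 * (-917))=4585/8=573.12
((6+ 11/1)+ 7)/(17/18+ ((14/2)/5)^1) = 2160/211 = 10.24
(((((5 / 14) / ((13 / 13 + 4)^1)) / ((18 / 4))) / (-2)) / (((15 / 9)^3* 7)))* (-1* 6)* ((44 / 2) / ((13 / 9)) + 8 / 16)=3681 / 159250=0.02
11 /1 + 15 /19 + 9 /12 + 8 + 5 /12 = 2389 /114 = 20.96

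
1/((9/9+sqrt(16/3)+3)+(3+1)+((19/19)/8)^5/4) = 412317253632/3023663267843-68719476736 * sqrt(3)/3023663267843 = 0.10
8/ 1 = 8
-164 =-164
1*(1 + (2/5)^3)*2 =266/125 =2.13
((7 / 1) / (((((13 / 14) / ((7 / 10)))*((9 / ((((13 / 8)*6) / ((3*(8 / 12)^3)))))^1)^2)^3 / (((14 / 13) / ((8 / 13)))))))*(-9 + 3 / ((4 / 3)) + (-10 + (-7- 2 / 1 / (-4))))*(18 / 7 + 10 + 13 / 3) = -2903112781864659 / 429496729600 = -6759.34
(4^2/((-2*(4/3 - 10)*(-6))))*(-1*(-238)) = -476/13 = -36.62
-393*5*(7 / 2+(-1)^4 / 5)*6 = -43623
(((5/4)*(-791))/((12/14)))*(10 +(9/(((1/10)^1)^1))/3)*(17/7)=-336175/3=-112058.33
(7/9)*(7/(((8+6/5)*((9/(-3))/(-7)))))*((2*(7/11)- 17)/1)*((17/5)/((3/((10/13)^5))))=-50438150000/7608907449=-6.63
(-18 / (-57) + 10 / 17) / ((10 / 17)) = 146 / 95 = 1.54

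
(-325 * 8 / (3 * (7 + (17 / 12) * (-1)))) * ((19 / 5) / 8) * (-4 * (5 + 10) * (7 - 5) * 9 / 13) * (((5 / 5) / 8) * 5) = 256500 / 67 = 3828.36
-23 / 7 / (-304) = 0.01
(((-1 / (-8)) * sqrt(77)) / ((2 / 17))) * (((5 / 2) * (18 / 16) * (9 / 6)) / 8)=2295 * sqrt(77) / 4096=4.92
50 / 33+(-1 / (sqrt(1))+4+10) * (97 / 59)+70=180853 / 1947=92.89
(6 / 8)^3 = 27 / 64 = 0.42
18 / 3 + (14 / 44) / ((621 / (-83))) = 81391 / 13662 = 5.96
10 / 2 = 5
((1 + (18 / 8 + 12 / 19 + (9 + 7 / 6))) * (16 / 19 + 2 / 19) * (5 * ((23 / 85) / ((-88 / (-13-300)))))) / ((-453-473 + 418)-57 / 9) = -0.12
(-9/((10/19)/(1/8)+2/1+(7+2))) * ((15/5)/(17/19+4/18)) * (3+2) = -438615/55199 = -7.95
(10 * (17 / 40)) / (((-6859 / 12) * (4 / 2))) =-51 / 13718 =-0.00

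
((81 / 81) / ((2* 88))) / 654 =1 / 115104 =0.00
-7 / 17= -0.41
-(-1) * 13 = 13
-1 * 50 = -50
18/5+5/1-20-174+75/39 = -11926/65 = -183.48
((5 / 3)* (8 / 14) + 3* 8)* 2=1048 / 21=49.90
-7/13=-0.54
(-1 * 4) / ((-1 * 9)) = 4 / 9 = 0.44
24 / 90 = 4 / 15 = 0.27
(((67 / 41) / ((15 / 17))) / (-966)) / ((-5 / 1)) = 1139 / 2970450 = 0.00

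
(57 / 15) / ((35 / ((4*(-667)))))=-289.67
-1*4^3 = -64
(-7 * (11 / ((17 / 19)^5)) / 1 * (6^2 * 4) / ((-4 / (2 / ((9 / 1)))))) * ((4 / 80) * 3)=1143957738 / 7099285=161.14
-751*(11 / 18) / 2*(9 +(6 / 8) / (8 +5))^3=-95907558219 / 562432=-170522.94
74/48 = 37/24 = 1.54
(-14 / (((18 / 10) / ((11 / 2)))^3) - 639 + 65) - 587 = -4550101 / 2916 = -1560.39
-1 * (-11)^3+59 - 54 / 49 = 68056 / 49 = 1388.90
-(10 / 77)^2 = -100 / 5929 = -0.02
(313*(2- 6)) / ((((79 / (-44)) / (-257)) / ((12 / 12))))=-179210.33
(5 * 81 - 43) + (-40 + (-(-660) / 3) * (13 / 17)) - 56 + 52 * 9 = 15338 / 17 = 902.24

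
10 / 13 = 0.77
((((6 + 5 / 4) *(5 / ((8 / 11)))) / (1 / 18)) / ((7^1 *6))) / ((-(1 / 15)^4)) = -242240625 / 224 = -1081431.36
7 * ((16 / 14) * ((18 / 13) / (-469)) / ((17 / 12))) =-1728 / 103649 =-0.02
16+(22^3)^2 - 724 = 113379196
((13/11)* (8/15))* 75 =520/11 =47.27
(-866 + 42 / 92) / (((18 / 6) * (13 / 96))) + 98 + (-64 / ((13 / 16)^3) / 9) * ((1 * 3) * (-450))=801689078 / 50531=15865.29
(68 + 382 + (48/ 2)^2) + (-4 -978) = 44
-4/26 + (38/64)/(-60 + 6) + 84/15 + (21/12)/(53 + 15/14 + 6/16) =1872351733/342463680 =5.47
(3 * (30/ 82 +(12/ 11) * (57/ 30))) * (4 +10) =230958/ 2255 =102.42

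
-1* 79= -79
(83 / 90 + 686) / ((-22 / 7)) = -432761 / 1980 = -218.57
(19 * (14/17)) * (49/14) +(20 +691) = 13018/17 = 765.76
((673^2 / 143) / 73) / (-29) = -452929 / 302731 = -1.50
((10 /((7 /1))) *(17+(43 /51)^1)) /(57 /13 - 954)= -3380 /125919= -0.03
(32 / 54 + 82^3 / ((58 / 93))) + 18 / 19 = 13152630866 / 14877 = 884091.61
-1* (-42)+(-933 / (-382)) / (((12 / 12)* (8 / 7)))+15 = 59.14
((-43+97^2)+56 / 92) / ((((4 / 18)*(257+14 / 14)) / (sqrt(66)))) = 1327.23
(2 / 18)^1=1 / 9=0.11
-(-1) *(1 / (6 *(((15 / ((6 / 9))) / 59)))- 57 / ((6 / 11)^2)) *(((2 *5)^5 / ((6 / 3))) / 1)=-258047500 / 27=-9557314.81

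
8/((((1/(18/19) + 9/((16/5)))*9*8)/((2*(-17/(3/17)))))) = -5.53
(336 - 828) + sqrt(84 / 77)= -492 + 2 * sqrt(33) / 11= -490.96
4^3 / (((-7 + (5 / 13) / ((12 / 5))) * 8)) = -1248 / 1067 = -1.17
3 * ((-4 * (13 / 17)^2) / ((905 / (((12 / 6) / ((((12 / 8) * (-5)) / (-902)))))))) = -2439008 / 1307725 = -1.87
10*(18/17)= 10.59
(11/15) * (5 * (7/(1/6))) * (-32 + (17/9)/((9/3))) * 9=-130438/3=-43479.33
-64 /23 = -2.78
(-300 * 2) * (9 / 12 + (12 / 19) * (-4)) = 20250 / 19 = 1065.79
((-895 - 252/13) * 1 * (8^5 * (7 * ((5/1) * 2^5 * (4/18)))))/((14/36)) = -249288458240/13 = -19176035249.23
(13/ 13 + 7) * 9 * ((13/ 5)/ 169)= 72/ 65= 1.11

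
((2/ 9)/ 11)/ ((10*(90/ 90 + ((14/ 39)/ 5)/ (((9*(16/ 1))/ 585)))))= 8/ 5115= 0.00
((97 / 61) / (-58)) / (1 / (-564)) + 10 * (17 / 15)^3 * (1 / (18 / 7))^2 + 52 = 13475911453 / 193440150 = 69.66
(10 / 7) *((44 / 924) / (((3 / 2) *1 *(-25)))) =-4 / 2205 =-0.00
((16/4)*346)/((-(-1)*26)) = 692/13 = 53.23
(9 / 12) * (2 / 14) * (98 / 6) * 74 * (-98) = -12691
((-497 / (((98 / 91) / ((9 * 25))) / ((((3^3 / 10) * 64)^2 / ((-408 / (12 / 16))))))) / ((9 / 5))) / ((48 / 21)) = 23550345 / 17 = 1385314.41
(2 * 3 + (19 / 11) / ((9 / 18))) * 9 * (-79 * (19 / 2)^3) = -63397737 / 11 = -5763430.64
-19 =-19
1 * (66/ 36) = 11/ 6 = 1.83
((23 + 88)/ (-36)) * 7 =-259/ 12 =-21.58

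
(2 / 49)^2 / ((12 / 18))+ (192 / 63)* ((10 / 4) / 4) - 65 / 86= 713273 / 619458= 1.15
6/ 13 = 0.46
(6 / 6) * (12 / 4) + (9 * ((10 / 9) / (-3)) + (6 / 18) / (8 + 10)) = -17 / 54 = -0.31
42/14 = 3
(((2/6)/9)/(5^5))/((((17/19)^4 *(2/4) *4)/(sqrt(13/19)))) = 6859 *sqrt(247)/14094168750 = 0.00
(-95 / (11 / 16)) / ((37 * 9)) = -1520 / 3663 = -0.41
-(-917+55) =862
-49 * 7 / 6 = -343 / 6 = -57.17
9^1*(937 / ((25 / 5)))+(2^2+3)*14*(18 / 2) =12843 / 5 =2568.60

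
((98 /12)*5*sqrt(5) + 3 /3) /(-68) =-245*sqrt(5) /408-1 /68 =-1.36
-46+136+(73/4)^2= 6769/16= 423.06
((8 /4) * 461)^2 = 850084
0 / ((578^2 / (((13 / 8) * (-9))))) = 0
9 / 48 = 3 / 16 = 0.19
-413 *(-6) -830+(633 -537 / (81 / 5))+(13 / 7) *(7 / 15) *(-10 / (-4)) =121501 / 54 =2250.02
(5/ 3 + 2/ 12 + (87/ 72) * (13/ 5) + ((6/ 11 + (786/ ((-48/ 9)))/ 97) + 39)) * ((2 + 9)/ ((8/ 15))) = 688233/ 776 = 886.90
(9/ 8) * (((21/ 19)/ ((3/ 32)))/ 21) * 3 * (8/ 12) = 24/ 19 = 1.26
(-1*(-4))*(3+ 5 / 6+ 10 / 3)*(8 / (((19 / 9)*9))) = 688 / 57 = 12.07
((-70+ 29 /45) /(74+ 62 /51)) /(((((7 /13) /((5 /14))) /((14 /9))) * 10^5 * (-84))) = 689741 /6090033600000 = 0.00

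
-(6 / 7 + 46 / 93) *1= -880 / 651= -1.35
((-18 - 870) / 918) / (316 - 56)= -37 / 9945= -0.00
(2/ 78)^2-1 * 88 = -133847/ 1521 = -88.00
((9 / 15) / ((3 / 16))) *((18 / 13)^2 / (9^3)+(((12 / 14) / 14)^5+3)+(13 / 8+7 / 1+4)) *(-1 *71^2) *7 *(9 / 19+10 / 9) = -146760345394716807574 / 52478049991185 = -2796604.40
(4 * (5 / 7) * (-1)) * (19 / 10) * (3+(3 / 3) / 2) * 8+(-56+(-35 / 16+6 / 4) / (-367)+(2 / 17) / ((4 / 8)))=-20739717 / 99824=-207.76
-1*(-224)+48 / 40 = 1126 / 5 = 225.20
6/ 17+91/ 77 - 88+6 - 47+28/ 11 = -23360/ 187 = -124.92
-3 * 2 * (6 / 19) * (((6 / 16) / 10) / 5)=-27 / 1900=-0.01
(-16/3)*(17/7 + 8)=-55.62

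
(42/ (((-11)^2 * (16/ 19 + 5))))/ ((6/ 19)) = 2527/ 13431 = 0.19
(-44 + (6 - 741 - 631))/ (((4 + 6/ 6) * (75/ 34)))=-3196/ 25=-127.84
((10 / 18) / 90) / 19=0.00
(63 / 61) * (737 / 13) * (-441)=-20476071 / 793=-25821.02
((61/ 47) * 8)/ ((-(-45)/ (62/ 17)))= 30256/ 35955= 0.84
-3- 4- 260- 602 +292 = -577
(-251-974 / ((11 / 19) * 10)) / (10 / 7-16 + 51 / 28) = 30744 / 935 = 32.88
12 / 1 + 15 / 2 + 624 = 1287 / 2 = 643.50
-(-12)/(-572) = -3/143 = -0.02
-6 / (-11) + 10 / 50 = 41 / 55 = 0.75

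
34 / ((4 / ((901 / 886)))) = 15317 / 1772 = 8.64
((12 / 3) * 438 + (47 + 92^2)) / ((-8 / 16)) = -20526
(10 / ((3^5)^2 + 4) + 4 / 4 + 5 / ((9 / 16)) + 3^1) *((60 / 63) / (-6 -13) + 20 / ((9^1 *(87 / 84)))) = 498286312120 / 18449161101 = 27.01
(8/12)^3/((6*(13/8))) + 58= 61106/1053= 58.03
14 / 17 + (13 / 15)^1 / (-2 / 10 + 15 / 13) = 5477 / 3162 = 1.73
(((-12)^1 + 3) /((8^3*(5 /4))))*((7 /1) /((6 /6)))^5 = -151263 /640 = -236.35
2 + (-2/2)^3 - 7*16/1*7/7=-111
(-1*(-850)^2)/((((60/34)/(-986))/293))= 354838968500/3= 118279656166.67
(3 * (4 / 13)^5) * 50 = 153600 / 371293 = 0.41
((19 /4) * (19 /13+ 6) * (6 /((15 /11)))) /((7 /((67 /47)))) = 1358291 /42770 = 31.76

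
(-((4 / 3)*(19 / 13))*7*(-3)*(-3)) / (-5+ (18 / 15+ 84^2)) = -7980 / 458393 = -0.02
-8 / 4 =-2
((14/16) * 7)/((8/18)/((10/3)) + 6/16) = 735/61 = 12.05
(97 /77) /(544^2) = 0.00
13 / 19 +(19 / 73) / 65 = 62046 / 90155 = 0.69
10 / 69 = 0.14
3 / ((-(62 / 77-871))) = 77 / 22335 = 0.00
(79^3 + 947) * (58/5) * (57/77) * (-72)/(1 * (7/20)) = -470337902208/539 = -872612063.47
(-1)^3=-1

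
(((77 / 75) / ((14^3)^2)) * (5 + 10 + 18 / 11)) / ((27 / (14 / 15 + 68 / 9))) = 11651 / 16336404000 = 0.00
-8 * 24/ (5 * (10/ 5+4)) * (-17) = 544/ 5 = 108.80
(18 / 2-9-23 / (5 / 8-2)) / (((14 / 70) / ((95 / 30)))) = 8740 / 33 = 264.85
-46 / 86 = -0.53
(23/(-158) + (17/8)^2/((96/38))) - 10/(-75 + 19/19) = 15956497/8979456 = 1.78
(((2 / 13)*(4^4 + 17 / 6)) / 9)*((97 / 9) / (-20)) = -150641 / 63180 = -2.38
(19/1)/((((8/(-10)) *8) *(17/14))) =-665/272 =-2.44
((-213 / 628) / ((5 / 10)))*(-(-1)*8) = -852 / 157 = -5.43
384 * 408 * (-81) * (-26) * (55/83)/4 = 54660595.66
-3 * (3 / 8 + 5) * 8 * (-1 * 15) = 1935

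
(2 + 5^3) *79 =10033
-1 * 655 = -655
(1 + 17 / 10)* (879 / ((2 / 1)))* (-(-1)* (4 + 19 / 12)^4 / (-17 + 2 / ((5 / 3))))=-5904278453 / 80896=-72986.04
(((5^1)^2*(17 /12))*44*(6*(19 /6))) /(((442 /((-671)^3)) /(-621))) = 12567556685570.19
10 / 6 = 5 / 3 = 1.67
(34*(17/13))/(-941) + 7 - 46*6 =-3291255/12233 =-269.05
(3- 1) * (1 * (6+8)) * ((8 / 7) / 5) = 32 / 5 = 6.40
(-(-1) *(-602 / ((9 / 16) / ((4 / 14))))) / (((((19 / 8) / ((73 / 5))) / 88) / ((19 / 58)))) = -70715392 / 1305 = -54188.04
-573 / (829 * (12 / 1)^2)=-191 / 39792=-0.00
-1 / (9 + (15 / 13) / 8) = -104 / 951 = -0.11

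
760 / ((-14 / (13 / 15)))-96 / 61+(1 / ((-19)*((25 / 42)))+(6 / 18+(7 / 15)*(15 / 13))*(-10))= -454263626 / 7910175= -57.43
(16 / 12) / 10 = 2 / 15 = 0.13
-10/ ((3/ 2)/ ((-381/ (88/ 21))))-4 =13247/ 22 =602.14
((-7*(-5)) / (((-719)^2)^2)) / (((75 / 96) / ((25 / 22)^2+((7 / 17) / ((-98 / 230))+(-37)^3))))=-0.00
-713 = -713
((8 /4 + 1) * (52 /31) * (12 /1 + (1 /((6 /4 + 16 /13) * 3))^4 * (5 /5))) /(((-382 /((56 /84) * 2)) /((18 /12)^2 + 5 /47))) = -284501636438344 /572810978106207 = -0.50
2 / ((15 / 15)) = 2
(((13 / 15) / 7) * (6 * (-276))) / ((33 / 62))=-385.21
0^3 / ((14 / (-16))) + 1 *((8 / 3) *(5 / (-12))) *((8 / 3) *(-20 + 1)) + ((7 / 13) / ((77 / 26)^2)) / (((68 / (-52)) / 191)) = 18400348 / 388773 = 47.33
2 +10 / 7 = 24 / 7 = 3.43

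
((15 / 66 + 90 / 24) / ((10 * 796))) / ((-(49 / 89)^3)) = -3524845 / 1177296736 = -0.00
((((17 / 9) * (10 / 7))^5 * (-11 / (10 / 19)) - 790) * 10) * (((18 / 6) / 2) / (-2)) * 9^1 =9378814997425 / 36756909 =255157.88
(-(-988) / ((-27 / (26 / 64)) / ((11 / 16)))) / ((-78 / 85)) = 230945 / 20736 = 11.14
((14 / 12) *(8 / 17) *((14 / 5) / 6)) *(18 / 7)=0.66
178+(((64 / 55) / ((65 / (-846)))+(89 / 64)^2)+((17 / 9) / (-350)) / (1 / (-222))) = 51042123283 / 307507200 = 165.99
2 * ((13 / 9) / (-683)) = -26 / 6147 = -0.00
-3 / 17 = -0.18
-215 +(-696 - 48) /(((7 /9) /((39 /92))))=-99901 /161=-620.50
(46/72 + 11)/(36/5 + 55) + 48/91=728053/1018836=0.71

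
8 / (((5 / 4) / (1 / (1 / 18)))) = 576 / 5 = 115.20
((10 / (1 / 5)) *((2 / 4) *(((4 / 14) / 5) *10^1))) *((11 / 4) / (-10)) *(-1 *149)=8195 / 14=585.36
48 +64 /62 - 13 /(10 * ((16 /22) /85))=-51041 /496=-102.91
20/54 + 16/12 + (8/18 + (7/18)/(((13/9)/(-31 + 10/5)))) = -3973/702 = -5.66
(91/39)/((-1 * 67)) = -7/201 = -0.03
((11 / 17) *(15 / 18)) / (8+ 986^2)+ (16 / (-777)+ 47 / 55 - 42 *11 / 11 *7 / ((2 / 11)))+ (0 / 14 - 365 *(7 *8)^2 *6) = -9703812258718904141 / 1412602689960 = -6869456.17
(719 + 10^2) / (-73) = -819 / 73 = -11.22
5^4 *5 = 3125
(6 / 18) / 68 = 1 / 204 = 0.00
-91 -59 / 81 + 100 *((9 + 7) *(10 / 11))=1214270 / 891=1362.82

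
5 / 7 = 0.71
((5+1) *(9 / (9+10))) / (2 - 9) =-54 / 133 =-0.41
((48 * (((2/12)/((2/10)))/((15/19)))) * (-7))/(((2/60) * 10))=-1064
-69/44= -1.57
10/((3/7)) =70/3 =23.33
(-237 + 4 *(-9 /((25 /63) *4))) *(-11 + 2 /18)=212072 /75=2827.63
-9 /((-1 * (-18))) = -1 /2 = -0.50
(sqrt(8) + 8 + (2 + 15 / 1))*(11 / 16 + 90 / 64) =67*sqrt(2) / 16 + 1675 / 32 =58.27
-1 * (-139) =139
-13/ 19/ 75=-13/ 1425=-0.01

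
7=7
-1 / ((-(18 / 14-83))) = -7 / 572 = -0.01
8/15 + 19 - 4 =233/15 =15.53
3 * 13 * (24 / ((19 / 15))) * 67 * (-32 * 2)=-60203520 / 19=-3168606.32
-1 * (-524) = 524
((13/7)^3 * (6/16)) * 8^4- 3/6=6748841/686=9837.96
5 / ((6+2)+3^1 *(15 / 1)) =5 / 53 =0.09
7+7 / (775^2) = 4204382 / 600625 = 7.00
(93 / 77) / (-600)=-31 / 15400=-0.00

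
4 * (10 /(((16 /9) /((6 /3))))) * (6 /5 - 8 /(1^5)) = -306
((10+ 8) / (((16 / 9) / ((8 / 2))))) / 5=81 / 10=8.10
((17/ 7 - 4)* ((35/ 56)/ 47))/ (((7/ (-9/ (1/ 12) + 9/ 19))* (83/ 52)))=1460745/ 7263662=0.20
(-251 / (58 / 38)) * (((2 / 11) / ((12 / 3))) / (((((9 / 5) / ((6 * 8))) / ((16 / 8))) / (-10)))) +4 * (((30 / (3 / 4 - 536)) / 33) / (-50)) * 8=3986.63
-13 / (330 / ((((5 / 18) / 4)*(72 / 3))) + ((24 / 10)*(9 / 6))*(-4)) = -65 / 918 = -0.07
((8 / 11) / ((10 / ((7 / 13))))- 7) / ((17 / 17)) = -4977 / 715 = -6.96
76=76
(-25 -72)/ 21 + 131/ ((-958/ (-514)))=660544/ 10059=65.67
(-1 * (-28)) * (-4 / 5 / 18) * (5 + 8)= -728 / 45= -16.18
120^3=1728000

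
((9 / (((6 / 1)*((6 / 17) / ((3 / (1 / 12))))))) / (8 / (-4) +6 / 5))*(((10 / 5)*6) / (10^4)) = -459 / 2000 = -0.23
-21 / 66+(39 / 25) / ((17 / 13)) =8179 / 9350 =0.87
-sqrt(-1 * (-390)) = -sqrt(390) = -19.75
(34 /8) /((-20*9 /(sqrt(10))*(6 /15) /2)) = -17*sqrt(10) /144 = -0.37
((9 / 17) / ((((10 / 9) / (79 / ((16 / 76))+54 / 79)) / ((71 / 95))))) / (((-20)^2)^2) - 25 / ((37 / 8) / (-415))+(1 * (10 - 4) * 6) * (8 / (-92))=311321560835745659 / 138975788800000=2240.11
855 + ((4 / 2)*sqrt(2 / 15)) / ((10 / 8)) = 8*sqrt(30) / 75 + 855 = 855.58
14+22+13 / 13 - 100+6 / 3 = -61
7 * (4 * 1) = 28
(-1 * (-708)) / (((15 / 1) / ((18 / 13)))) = 4248 / 65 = 65.35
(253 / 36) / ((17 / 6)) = 253 / 102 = 2.48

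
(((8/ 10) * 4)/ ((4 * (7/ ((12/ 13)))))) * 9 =432/ 455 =0.95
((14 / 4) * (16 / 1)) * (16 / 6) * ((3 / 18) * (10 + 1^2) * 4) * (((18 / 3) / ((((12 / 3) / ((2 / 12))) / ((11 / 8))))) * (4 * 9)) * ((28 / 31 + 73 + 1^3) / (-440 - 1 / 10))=-11654720 / 5053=-2306.50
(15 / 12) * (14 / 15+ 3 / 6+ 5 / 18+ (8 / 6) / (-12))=2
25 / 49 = 0.51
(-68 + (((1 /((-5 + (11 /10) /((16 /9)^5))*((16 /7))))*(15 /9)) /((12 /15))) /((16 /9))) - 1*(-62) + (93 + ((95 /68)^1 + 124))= 747482298623 /3520989748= 212.29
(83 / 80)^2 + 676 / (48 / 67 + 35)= 306354177 / 15315200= 20.00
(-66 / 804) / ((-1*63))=11 / 8442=0.00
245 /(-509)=-245 /509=-0.48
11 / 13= 0.85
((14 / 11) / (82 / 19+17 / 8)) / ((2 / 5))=5320 / 10769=0.49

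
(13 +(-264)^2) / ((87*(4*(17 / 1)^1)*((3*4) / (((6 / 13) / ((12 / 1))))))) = 69709 / 1845792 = 0.04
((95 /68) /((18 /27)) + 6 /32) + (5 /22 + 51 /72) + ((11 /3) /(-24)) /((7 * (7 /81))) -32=-12769787 /439824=-29.03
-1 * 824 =-824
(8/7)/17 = 8/119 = 0.07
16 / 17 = 0.94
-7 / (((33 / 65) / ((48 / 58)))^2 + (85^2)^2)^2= -511813120000 / 199234611145124012933301121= -0.00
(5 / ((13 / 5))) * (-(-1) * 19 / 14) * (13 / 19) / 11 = 25 / 154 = 0.16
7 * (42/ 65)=294/ 65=4.52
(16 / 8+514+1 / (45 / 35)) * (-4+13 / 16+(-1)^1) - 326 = -358561 / 144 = -2490.01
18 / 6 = 3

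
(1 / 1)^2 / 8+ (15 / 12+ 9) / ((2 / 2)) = 83 / 8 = 10.38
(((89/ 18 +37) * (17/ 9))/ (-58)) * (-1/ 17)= 0.08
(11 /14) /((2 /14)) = 11 /2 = 5.50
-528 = -528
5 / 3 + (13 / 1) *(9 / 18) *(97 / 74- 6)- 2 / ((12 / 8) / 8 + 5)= -1076027 / 36852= -29.20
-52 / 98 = -26 / 49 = -0.53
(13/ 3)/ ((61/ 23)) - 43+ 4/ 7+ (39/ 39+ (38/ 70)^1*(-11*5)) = -69.65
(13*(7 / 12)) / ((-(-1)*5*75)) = 91 / 4500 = 0.02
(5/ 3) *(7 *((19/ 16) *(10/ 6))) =3325/ 144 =23.09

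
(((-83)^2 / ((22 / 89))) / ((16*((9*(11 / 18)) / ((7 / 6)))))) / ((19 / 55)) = 21459235 / 20064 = 1069.54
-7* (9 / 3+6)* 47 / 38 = -2961 / 38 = -77.92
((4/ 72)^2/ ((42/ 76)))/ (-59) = -19/ 200718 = -0.00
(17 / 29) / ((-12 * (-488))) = 17 / 169824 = 0.00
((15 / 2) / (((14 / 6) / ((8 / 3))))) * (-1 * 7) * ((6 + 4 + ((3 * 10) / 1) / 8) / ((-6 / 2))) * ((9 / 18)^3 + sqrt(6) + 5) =275 * sqrt(6) + 11275 / 8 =2082.98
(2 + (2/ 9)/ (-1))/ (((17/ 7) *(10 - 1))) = 112/ 1377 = 0.08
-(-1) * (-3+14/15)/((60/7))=-217/900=-0.24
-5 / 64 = -0.08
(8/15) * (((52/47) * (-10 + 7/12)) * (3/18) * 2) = -11752/6345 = -1.85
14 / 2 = 7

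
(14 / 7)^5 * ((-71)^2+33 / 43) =6937472 / 43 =161336.56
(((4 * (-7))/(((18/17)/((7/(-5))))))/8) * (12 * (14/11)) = 11662/165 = 70.68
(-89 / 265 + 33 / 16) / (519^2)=7321 / 1142090640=0.00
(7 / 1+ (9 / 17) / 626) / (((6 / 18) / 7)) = 1564563 / 10642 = 147.02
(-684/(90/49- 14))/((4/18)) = 75411/298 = 253.06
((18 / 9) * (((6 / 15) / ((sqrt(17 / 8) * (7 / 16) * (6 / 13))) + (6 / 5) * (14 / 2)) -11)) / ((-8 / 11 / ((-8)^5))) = -1171456 / 5 + 37486592 * sqrt(34) / 1785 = -111836.01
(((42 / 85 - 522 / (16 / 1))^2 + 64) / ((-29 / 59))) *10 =-29911371659 / 1340960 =-22305.94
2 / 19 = 0.11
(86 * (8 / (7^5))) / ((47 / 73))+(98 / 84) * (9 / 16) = 18195677 / 25277728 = 0.72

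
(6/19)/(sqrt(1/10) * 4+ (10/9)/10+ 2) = 270/1157- 972 * sqrt(10)/21983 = 0.09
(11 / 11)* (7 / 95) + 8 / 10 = 83 / 95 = 0.87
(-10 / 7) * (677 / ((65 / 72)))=-1071.30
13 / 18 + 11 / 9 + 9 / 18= 22 / 9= 2.44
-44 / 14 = -22 / 7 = -3.14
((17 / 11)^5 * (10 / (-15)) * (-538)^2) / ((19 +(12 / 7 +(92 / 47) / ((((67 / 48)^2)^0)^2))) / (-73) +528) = -68306191160648 / 21187708509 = -3223.86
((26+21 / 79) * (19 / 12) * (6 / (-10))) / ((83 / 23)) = -2185 / 316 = -6.91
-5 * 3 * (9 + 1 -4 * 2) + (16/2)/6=-86/3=-28.67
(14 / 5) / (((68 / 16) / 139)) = 7784 / 85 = 91.58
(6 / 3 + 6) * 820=6560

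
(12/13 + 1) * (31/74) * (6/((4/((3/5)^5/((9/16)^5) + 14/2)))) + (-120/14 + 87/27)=651595117/136363500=4.78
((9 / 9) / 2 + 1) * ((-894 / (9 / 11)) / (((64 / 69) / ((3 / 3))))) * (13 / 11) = -133653 / 64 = -2088.33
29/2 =14.50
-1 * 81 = -81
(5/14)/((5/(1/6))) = 0.01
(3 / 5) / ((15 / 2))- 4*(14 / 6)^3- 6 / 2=-36271 / 675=-53.73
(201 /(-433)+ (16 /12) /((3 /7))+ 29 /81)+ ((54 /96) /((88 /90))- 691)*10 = -85200638551 /12345696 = -6901.24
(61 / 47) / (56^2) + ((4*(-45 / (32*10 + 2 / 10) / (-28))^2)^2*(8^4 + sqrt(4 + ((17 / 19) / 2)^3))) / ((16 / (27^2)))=1868347265625*sqrt(8527238) / 5831290082120803492864 + 109557545306172589 / 47449901984016233408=0.00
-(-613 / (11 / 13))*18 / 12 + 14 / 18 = 215317 / 198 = 1087.46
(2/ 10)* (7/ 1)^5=16807/ 5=3361.40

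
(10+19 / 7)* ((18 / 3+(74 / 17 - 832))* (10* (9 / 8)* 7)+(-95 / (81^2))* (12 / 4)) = -214103550875 / 260253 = -822674.67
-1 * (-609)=609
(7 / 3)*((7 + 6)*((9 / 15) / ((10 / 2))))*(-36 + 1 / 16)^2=1203475 / 256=4701.07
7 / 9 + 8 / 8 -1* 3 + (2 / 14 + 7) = 373 / 63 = 5.92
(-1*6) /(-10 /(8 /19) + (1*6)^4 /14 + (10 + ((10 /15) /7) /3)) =-1512 /19871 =-0.08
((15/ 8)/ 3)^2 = 25/ 64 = 0.39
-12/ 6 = -2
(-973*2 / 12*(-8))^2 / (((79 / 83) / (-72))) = -10058048896 / 79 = -127317074.63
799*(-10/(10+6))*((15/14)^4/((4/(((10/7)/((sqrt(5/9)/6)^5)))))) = -477699028875*sqrt(5)/134456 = -7944364.71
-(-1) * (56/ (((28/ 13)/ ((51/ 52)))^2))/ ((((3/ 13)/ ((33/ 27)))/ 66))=454597/ 112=4058.90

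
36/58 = 18/29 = 0.62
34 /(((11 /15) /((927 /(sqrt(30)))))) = 15759 * sqrt(30) /11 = 7846.87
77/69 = 1.12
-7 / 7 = -1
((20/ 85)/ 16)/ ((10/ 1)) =1/ 680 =0.00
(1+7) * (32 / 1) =256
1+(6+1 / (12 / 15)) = 33 / 4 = 8.25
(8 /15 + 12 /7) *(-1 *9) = -708 /35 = -20.23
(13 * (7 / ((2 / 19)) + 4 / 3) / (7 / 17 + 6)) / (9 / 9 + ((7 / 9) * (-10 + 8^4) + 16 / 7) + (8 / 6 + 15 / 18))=0.04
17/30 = 0.57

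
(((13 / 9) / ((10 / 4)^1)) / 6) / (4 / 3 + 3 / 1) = 1 / 45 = 0.02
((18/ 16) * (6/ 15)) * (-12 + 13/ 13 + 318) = 2763/ 20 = 138.15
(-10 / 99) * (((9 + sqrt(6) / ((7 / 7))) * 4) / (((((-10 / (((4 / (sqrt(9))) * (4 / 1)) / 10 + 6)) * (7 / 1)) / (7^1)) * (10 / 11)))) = 196 * sqrt(6) / 675 + 196 / 75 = 3.32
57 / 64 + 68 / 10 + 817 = 824.69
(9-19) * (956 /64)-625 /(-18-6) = -370 /3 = -123.33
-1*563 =-563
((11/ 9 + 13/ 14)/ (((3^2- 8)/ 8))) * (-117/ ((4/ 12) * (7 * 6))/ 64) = -3523/ 1568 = -2.25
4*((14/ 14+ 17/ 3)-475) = -5620/ 3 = -1873.33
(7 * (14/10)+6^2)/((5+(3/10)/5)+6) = 2290/553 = 4.14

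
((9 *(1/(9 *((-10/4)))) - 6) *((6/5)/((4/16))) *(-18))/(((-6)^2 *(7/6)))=2304/175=13.17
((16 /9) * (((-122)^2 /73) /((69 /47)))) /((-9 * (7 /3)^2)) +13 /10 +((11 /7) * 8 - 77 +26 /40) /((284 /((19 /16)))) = -808599001673 /201873288960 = -4.01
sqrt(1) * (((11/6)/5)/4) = 11/120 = 0.09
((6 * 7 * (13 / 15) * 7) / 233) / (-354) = -637 / 206205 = -0.00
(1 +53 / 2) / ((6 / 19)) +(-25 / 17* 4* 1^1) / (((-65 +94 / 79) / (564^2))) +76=29486.84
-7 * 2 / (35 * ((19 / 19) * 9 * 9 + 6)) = -2 / 435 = -0.00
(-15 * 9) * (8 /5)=-216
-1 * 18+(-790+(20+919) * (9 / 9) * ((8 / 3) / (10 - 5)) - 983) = -6451 / 5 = -1290.20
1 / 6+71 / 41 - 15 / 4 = -911 / 492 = -1.85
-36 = -36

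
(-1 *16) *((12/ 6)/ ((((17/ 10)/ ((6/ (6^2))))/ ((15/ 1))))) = -800/ 17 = -47.06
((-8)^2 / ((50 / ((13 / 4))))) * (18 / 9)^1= 8.32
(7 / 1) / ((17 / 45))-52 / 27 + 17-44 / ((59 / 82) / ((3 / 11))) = 458360 / 27081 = 16.93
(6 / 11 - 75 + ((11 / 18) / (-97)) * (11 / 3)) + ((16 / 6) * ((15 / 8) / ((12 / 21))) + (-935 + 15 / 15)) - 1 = -115319851 / 115236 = -1000.73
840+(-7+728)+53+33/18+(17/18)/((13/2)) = 378139/234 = 1615.98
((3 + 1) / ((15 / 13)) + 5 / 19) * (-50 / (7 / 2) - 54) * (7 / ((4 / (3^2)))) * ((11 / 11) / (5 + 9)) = -762171 / 2660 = -286.53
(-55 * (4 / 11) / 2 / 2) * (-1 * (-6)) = -30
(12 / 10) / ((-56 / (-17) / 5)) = 51 / 28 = 1.82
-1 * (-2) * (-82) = -164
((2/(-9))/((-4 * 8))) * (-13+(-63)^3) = -62515/36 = -1736.53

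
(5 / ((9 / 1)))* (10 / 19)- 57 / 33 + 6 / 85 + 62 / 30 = 22460 / 31977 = 0.70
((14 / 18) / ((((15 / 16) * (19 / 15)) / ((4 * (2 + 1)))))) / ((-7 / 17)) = -1088 / 57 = -19.09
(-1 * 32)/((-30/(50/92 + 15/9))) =488/207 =2.36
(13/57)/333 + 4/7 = 76015/132867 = 0.57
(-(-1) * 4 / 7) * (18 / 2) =5.14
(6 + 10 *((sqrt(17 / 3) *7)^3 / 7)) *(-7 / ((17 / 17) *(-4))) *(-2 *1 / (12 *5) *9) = -5831 *sqrt(51) / 12 - 63 / 20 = -3473.29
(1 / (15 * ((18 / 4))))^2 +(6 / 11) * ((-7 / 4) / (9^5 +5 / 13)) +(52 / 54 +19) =6144384291371 / 307786059900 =19.96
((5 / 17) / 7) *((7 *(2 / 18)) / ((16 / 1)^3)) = 5 / 626688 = 0.00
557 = 557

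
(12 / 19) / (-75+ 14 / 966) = -414 / 49153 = -0.01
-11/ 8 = -1.38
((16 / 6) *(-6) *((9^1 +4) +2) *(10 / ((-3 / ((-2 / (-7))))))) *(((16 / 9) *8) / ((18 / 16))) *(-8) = -13107200 / 567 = -23116.75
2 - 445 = -443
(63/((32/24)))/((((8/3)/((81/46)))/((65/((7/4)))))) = 426465/368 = 1158.87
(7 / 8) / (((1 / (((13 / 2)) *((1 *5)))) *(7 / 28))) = 455 / 4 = 113.75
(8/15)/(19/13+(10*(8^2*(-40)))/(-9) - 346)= 312/1462445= 0.00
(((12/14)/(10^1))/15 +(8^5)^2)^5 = 1427247692743937823795402000000000000000000000.00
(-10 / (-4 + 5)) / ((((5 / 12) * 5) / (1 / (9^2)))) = -8 / 135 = -0.06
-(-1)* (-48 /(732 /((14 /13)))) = -56 /793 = -0.07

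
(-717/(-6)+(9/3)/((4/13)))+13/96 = 12421/96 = 129.39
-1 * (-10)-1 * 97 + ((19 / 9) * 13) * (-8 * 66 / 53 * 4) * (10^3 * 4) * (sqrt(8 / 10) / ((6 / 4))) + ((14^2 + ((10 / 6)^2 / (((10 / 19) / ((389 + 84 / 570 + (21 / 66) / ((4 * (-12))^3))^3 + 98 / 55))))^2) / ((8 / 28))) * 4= 3706829613591726324028662102491025698666938130670292885983731788087 / 2737081904181657164811695081735610553828638720000-556441600 * sqrt(5) / 477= 1354299850479946927.74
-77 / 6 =-12.83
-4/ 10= -2/ 5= -0.40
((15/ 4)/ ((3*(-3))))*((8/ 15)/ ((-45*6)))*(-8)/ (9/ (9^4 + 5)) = -52528/ 10935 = -4.80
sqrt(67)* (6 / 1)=6* sqrt(67)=49.11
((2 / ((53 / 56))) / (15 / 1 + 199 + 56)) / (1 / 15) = 56 / 477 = 0.12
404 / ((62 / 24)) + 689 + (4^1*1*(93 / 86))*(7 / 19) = 21451481 / 25327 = 846.98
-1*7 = -7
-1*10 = -10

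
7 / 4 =1.75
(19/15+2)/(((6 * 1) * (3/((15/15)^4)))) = 49/270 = 0.18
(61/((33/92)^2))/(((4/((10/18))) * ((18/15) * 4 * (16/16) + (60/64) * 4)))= 12907600/1675971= 7.70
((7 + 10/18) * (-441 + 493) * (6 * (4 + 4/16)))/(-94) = -15028/141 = -106.58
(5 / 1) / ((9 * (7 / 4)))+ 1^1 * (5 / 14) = 85 / 126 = 0.67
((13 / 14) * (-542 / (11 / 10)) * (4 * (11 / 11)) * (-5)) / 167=704600 / 12859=54.79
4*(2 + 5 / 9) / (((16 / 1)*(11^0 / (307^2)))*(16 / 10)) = 37634.15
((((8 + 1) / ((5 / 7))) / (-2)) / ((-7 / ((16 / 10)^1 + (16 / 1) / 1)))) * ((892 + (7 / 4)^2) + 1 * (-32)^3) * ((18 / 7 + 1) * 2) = -3606195.21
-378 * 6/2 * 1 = -1134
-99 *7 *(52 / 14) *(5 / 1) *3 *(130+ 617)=-28841670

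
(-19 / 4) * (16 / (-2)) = 38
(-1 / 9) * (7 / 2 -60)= 113 / 18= 6.28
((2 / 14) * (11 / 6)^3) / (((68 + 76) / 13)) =17303 / 217728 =0.08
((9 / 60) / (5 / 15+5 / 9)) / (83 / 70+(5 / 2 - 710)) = -189 / 791072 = -0.00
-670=-670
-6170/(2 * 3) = -3085/3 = -1028.33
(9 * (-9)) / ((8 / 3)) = -243 / 8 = -30.38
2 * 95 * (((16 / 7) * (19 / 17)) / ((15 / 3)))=11552 / 119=97.08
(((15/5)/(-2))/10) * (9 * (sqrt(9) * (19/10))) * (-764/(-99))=-32661/550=-59.38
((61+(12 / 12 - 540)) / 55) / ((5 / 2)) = -956 / 275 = -3.48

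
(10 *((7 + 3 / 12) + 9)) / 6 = 325 / 12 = 27.08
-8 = -8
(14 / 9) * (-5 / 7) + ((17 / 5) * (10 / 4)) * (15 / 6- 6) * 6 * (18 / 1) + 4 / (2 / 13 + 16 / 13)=-28901 / 9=-3211.22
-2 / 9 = -0.22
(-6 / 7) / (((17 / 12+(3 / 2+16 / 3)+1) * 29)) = -0.00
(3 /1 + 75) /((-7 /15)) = -167.14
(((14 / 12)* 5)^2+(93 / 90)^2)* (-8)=-63172 / 225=-280.76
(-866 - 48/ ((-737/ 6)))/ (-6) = 318977/ 2211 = 144.27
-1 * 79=-79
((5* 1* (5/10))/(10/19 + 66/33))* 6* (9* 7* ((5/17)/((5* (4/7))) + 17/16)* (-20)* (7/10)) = -13280715/2176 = -6103.27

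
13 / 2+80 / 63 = 979 / 126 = 7.77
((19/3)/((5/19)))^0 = 1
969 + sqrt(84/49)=2 *sqrt(21)/7 + 969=970.31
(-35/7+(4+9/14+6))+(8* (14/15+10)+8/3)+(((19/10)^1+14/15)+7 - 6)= 10459/105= 99.61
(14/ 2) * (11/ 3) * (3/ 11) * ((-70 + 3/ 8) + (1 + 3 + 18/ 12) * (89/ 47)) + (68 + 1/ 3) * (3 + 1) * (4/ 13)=-4844519/ 14664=-330.37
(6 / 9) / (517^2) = 2 / 801867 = 0.00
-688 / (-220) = 172 / 55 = 3.13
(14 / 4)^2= 49 / 4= 12.25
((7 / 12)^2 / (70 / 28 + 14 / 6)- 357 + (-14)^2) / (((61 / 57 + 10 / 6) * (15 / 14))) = -14896931 / 271440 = -54.88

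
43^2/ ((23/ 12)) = 22188/ 23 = 964.70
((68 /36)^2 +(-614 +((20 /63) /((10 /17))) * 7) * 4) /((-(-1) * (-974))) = 197423 /78894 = 2.50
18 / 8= 2.25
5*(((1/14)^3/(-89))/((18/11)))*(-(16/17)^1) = 55/4670631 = 0.00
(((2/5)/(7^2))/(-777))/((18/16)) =-16/1713285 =-0.00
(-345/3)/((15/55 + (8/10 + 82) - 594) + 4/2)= 275/1217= 0.23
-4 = -4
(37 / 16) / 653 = 37 / 10448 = 0.00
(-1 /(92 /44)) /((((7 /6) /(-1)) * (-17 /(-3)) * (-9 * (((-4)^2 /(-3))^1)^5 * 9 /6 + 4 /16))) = 648 /521811787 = 0.00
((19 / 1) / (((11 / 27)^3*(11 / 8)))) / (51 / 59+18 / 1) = 58839048 / 5431811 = 10.83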